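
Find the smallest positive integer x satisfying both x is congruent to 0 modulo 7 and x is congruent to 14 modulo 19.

14

x ≡ 0 (mod 7) gives x ∈ {0, 7, 14}.
The first of these with x mod 19 = 14 is 14.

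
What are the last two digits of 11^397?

Square-and-reduce mod 100: 11^1≡11, 11^2≡21, 11^4≡41, 11^8≡81, 11^16≡61, 11^32≡21, 11^64≡41, 11^128≡81, 11^256≡61.
Since 397 = 1 + 4 + 8 + 128 + 256 in binary, 11^397 ≡ 11·41·81·81·61 ≡ 71 (mod 100).

71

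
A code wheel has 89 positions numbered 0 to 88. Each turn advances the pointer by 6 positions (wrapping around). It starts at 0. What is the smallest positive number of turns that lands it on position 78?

The inverse of 6 mod 89 is 15 (since 6·15 = 90 ≡ 1).
So x ≡ 15·78 = 1170 ≡ 13 (mod 89).

13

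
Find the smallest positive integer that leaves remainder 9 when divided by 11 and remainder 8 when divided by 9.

Since 9·5 ≡ 1 (mod 11), take x = 8 + 9·((9−8)·5 mod 11) = 8 + 9·5 = 53.
Check: 53 mod 11 = 9, 53 mod 9 = 8.

53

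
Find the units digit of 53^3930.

9

Powers of 3 mod 10 repeat with period 4: 3, 9, 7, 1.
3930 leaves remainder 2 on division by 4, so 53^3930 ends in 9.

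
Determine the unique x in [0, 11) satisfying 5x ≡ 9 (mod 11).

4

5⁻¹ ≡ 9 (mod 11) because 5·9 = 45 = 4·11 + 1.
So x ≡ 9·9 = 81 ≡ 4 (mod 11).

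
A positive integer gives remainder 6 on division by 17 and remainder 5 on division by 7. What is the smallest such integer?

x ≡ 5 (mod 7) gives x ∈ {5, 12, 19, 26, 33, 40}.
The first of these with x mod 17 = 6 is 40.

40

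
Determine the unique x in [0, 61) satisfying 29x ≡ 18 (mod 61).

49

29⁻¹ ≡ 40 (mod 61) because 29·40 = 1160 = 19·61 + 1.
So x ≡ 40·18 = 720 ≡ 49 (mod 61).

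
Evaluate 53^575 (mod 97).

11

Square-and-reduce mod 97: 53^1≡53, 53^2≡93, 53^4≡16, 53^8≡62, 53^16≡61, 53^32≡35, 53^64≡61, 53^128≡35, 53^256≡61, 53^512≡35.
Since 575 = 1 + 2 + 4 + 8 + 16 + 32 + 512 in binary, 53^575 ≡ 53·93·16·62·61·35·35 ≡ 11 (mod 97).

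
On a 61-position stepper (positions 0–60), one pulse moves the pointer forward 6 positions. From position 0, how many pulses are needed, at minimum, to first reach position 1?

6·51 = 306 = 5·61 + 1, so 6⁻¹ ≡ 51 (mod 61).

51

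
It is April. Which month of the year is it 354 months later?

October

354 = 29·12 + 6, so 354 mod 12 = 6.
April + 6 months → October.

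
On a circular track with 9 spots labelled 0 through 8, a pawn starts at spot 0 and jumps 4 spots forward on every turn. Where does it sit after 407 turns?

407·4 = 1628.
1628 = 180·9 + 8, so 1628 mod 9 = 8.
(0 + 8) mod 9 = 8.

8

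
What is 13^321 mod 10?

The units digit of 13^n cycles with period 4: 3, 9, 7, 1, …
321 leaves remainder 1 on division by 4, so 13^321 ends in 3.

3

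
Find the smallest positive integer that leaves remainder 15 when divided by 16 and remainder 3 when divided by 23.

x ≡ 15 (mod 16) gives x ∈ {15, 31, 47, 63, 79, 95}.
The first of these with x mod 23 = 3 is 95.

95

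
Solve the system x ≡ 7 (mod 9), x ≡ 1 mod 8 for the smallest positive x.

x ≡ 1 (mod 8) gives x ∈ {1, 9, 17, 25}.
The first of these with x mod 9 = 7 is 25.

25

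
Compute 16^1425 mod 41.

1

Square-and-reduce mod 41: 16^1≡16, 16^2≡10, 16^4≡18, 16^8≡37, 16^16≡16, 16^32≡10, 16^64≡18, 16^128≡37, 16^256≡16, 16^512≡10, 16^1024≡18.
1425 = 1 + 16 + 128 + 256 + 1024, so 16^1425 ≡ 16·16·37·16·18 ≡ 1 (mod 41).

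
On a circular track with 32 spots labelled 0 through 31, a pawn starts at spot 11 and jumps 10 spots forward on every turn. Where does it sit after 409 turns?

5

409·10 = 4090.
Dividing 4090 by 32 gives quotient 127 and remainder 26.
(11 + 26) mod 32 = 5.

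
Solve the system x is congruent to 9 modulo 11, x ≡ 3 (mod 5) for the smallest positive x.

Since 5·9 ≡ 1 (mod 11), take x = 3 + 5·((9−3)·9 mod 11) = 3 + 5·10 = 53.
Check: 53 mod 11 = 9, 53 mod 5 = 3.

53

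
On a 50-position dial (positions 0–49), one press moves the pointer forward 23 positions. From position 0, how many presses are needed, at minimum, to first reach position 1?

50 = 2·23 + 4
23 = 5·4 + 3
4 = 1·3 + 1
3 = 3·1 + 0
Back-substituting gives 23·37 ≡ 1 (mod 50).

37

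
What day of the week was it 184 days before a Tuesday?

184 = 26·7 + 2, so 184 mod 7 = 2.
Tuesday − 2 days → Sunday.

Sunday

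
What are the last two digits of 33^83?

37

Successive squares of 33 mod 100: 33^1≡33, 33^2≡89, 33^4≡21, 33^8≡41, 33^16≡81, 33^32≡61, 33^64≡21.
83 = 1 + 2 + 16 + 64, so 33^83 ≡ 33·89·81·21 ≡ 37 (mod 100).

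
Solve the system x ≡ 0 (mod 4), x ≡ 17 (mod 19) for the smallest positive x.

36

x ≡ 0 (mod 4) gives x ∈ {0, 4, 8, 12, 16, 20, 24, 28, …}.
The first of these with x mod 19 = 17 is 36.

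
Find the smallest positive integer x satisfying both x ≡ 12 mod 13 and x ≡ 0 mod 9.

90

Since 9·3 ≡ 1 (mod 13), take x = 0 + 9·((12−0)·3 mod 13) = 0 + 9·10 = 90.
Check: 90 mod 13 = 12, 90 mod 9 = 0.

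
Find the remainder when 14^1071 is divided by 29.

Square-and-reduce mod 29: 14^1≡14, 14^2≡22, 14^4≡20, 14^8≡23, 14^16≡7, 14^32≡20, 14^64≡23, 14^128≡7, 14^256≡20, 14^512≡23, 14^1024≡7.
1071 = 1 + 2 + 4 + 8 + 32 + 1024, so 14^1071 ≡ 14·22·20·23·20·7 ≡ 12 (mod 29).

12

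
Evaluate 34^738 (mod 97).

By repeated squaring mod 97: 34^1≡34, 34^2≡89, 34^4≡64, 34^8≡22, 34^16≡96, 34^32≡1, 34^64≡1, 34^128≡1, 34^256≡1, 34^512≡1.
738 = 2 + 32 + 64 + 128 + 512, so 34^738 ≡ 89·1·1·1·1 ≡ 89 (mod 97).

89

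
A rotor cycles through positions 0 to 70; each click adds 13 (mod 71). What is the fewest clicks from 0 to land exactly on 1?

11

13·11 = 143 = 2·71 + 1, so 13⁻¹ ≡ 11 (mod 71).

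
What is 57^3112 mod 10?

The units digit of 57^n cycles with period 4: 7, 9, 3, 1, …
3112 mod 4 = 0, so the last digit matches 7^4 = 1.

1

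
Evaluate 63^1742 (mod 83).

By repeated squaring mod 83: 63^1≡63, 63^2≡68, 63^4≡59, 63^8≡78, 63^16≡25, 63^32≡44, 63^64≡27, 63^128≡65, 63^256≡75, 63^512≡64, 63^1024≡29.
1742 = 2 + 4 + 8 + 64 + 128 + 512 + 1024, so 63^1742 ≡ 68·59·78·27·65·64·29 ≡ 64 (mod 83).

64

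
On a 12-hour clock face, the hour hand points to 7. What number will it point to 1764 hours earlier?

Dividing 1764 by 12 gives quotient 147 and remainder 0.
7 − 0 → 7 on a 12-hour dial.

7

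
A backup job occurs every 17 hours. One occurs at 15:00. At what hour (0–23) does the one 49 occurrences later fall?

8

49·17 = 833.
833 − 34·24 = 17, so 833 ≡ 17 (mod 24).
(15 + 17) mod 24 = 8.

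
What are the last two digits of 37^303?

53

Square-and-reduce mod 100: 37^1≡37, 37^2≡69, 37^4≡61, 37^8≡21, 37^16≡41, 37^32≡81, 37^64≡61, 37^128≡21, 37^256≡41.
303 = 1 + 2 + 4 + 8 + 32 + 256, so 37^303 ≡ 37·69·61·21·81·41 ≡ 53 (mod 100).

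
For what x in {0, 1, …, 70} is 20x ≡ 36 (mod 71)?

20⁻¹ ≡ 32 (mod 71) because 20·32 = 640 = 9·71 + 1.
Multiplying both sides by 32: x ≡ 32·36 = 1152 ≡ 16 (mod 71).
Check: 20·16 = 320 = 4·71 + 36.

16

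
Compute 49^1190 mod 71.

Square-and-reduce mod 71: 49^1≡49, 49^2≡58, 49^4≡27, 49^8≡19, 49^16≡6, 49^32≡36, 49^64≡18, 49^128≡40, 49^256≡38, 49^512≡24, 49^1024≡8.
Since 1190 = 2 + 4 + 32 + 128 + 1024 in binary, 49^1190 ≡ 58·27·36·40·8 ≡ 1 (mod 71).

1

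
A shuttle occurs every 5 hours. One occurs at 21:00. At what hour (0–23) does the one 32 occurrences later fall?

32·5 = 160.
160 − 6·24 = 16, so 160 ≡ 16 (mod 24).
(21 + 16) mod 24 = 13.

13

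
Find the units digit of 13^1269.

The units digit of 13^n cycles with period 4: 3, 9, 7, 1, …
1269 mod 4 = 1, so the last digit matches 3^1 = 3.

3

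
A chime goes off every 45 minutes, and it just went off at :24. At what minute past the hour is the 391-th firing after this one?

39

391·45 = 17595.
17595 = 293·60 + 15, so 17595 mod 60 = 15.
(24 + 15) mod 60 = 39.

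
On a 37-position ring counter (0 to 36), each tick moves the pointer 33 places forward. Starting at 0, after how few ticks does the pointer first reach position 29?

33⁻¹ ≡ 9 (mod 37) because 33·9 = 297 = 8·37 + 1.
Multiplying both sides by 9: x ≡ 9·29 = 261 ≡ 2 (mod 37).

2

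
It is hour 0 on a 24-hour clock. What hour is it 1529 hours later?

17

1529 mod 24 = 17 (since 63·24 = 1512).
(0 + 17) mod 24 = 17.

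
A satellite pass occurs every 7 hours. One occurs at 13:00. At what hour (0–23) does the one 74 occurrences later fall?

74·7 = 518.
518 − 21·24 = 14, so 518 ≡ 14 (mod 24).
(13 + 14) mod 24 = 3.

3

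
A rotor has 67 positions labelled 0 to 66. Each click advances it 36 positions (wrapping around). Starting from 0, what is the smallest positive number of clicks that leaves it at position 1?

54

36·54 = 1944 = 29·67 + 1, so 36⁻¹ ≡ 54 (mod 67).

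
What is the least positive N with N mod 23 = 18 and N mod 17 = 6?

x ≡ 6 (mod 17) gives x ∈ {6, 23, 40, 57, 74, 91, 108, 125, …}.
The first of these with x mod 23 = 18 is 363.

363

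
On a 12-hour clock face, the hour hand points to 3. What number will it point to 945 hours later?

945 mod 12 = 9 (since 78·12 = 936).
3 + 9 → 12 on a 12-hour dial.

12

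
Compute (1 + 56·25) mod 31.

56·25 = 1400.
Dividing 1400 by 31 gives quotient 45 and remainder 5.
(1 + 5) mod 31 = 6.

6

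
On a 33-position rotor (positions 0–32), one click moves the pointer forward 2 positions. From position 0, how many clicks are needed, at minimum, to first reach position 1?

17

33 = 16·2 + 1
2 = 2·1 + 0
Back-substituting gives 2·17 ≡ 1 (mod 33).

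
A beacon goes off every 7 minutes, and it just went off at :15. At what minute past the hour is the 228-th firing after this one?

51

228·7 = 1596.
Dividing 1596 by 60 gives quotient 26 and remainder 36.
(15 + 36) mod 60 = 51.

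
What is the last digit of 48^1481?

The units digit of 48^n cycles with period 4: 8, 4, 2, 6, …
1481 mod 4 = 1, so the last digit matches 8^1 = 8.

8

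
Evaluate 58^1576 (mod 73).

4

By repeated squaring mod 73: 58^1≡58, 58^2≡6, 58^4≡36, 58^8≡55, 58^16≡32, 58^32≡2, 58^64≡4, 58^128≡16, 58^256≡37, 58^512≡55, 58^1024≡32.
Since 1576 = 8 + 32 + 512 + 1024 in binary, 58^1576 ≡ 55·2·55·32 ≡ 4 (mod 73).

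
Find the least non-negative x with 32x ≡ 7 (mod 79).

57

32⁻¹ ≡ 42 (mod 79) because 32·42 = 1344 = 17·79 + 1.
So x ≡ 42·7 = 294 ≡ 57 (mod 79).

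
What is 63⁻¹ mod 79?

79 = 1·63 + 16
63 = 3·16 + 15
16 = 1·15 + 1
15 = 15·1 + 0
Back-substituting gives 63·74 ≡ 1 (mod 79).

74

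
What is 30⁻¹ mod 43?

30·33 = 990 = 23·43 + 1, so 30⁻¹ ≡ 33 (mod 43).

33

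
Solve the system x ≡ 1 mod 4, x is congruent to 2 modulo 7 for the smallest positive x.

9

Since 7·3 ≡ 1 (mod 4), take x = 2 + 7·((1−2)·3 mod 4) = 2 + 7·1 = 9.
Check: 9 mod 4 = 1, 9 mod 7 = 2.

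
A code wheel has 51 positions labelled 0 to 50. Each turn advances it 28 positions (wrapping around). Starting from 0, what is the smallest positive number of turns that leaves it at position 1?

28·31 = 868 = 17·51 + 1, so 28⁻¹ ≡ 31 (mod 51).

31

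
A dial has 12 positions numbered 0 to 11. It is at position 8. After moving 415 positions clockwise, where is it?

3

Dividing 415 by 12 gives quotient 34 and remainder 7.
(8 + 7) mod 12 = 3.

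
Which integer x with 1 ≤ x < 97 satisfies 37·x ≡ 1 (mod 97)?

37·21 = 777 = 8·97 + 1, so 37⁻¹ ≡ 21 (mod 97).

21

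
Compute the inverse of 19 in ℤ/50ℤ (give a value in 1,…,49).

50 = 2·19 + 12
19 = 1·12 + 7
12 = 1·7 + 5
7 = 1·5 + 2
5 = 2·2 + 1
2 = 2·1 + 0
Back-substituting gives 19·29 ≡ 1 (mod 50).

29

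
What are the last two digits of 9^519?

89

Successive squares of 9 mod 100: 9^1≡9, 9^2≡81, 9^4≡61, 9^8≡21, 9^16≡41, 9^32≡81, 9^64≡61, 9^128≡21, 9^256≡41, 9^512≡81.
519 = 1 + 2 + 4 + 512, so 9^519 ≡ 9·81·61·81 ≡ 89 (mod 100).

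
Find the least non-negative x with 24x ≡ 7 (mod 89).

4

24⁻¹ ≡ 26 (mod 89) because 24·26 = 624 = 7·89 + 1.
So x ≡ 26·7 = 182 ≡ 4 (mod 89).
Check: 24·4 = 96 = 1·89 + 7.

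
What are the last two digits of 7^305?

07

Successive squares of 7 mod 100: 7^1≡7, 7^2≡49, 7^4≡1, 7^8≡1, 7^16≡1, 7^32≡1, 7^64≡1, 7^128≡1, 7^256≡1.
305 = 1 + 16 + 32 + 256, so 7^305 ≡ 7·1·1·1 ≡ 7 (mod 100).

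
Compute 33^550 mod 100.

49

By repeated squaring mod 100: 33^1≡33, 33^2≡89, 33^4≡21, 33^8≡41, 33^16≡81, 33^32≡61, 33^64≡21, 33^128≡41, 33^256≡81, 33^512≡61.
550 = 2 + 4 + 32 + 512, so 33^550 ≡ 89·21·61·61 ≡ 49 (mod 100).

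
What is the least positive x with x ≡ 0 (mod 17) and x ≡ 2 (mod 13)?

119

x ≡ 2 (mod 13) gives x ∈ {2, 15, 28, 41, 54, 67, 80, 93, …}.
The first of these with x mod 17 = 0 is 119.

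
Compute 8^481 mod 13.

8

By repeated squaring mod 13: 8^1≡8, 8^2≡12, 8^4≡1, 8^8≡1, 8^16≡1, 8^32≡1, 8^64≡1, 8^128≡1, 8^256≡1.
Since 481 = 1 + 32 + 64 + 128 + 256 in binary, 8^481 ≡ 8·1·1·1·1 ≡ 8 (mod 13).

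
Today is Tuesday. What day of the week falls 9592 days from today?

Thursday

9592 mod 7 = 2 (since 1370·7 = 9590).
Tuesday + 2 days → Thursday.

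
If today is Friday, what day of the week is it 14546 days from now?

Friday

14546 = 2078·7 + 0, so 14546 mod 7 = 0.
Friday + 0 days → Friday.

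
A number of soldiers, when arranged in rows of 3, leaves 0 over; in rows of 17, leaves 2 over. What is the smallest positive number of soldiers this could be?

x ≡ 0 (mod 3) gives x ∈ {0, 3, 6, 9, 12, 15, 18, 21, …}.
The first of these with x mod 17 = 2 is 36.

36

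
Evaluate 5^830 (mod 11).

Successive squares of 5 mod 11: 5^1≡5, 5^2≡3, 5^4≡9, 5^8≡4, 5^16≡5, 5^32≡3, 5^64≡9, 5^128≡4, 5^256≡5, 5^512≡3.
Since 830 = 2 + 4 + 8 + 16 + 32 + 256 + 512 in binary, 5^830 ≡ 3·9·4·5·3·5·3 ≡ 1 (mod 11).

1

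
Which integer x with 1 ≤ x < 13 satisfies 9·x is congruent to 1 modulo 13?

9·3 = 27 = 2·13 + 1, so 9⁻¹ ≡ 3 (mod 13).

3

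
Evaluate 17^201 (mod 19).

Square-and-reduce mod 19: 17^1≡17, 17^2≡4, 17^4≡16, 17^8≡9, 17^16≡5, 17^32≡6, 17^64≡17, 17^128≡4.
201 = 1 + 8 + 64 + 128, so 17^201 ≡ 17·9·17·4 ≡ 11 (mod 19).

11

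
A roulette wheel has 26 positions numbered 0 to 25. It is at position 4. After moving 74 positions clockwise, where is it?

0

74 = 2·26 + 22, so 74 mod 26 = 22.
(4 + 22) mod 26 = 0.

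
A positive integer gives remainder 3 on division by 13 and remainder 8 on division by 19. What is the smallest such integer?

198

x ≡ 3 (mod 13) gives x ∈ {3, 16, 29, 42, 55, 68, 81, 94, …}.
The first of these with x mod 19 = 8 is 198.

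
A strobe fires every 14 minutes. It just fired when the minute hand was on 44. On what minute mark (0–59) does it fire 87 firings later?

87·14 = 1218.
Dividing 1218 by 60 gives quotient 20 and remainder 18.
(44 + 18) mod 60 = 2.

2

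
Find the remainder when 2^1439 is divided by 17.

Square-and-reduce mod 17: 2^1≡2, 2^2≡4, 2^4≡16, 2^8≡1, 2^16≡1, 2^32≡1, 2^64≡1, 2^128≡1, 2^256≡1, 2^512≡1, 2^1024≡1.
1439 = 1 + 2 + 4 + 8 + 16 + 128 + 256 + 1024, so 2^1439 ≡ 2·4·16·1·1·1·1·1 ≡ 9 (mod 17).

9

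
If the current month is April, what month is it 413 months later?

413 mod 12 = 5 (since 34·12 = 408).
April + 5 months → September.

September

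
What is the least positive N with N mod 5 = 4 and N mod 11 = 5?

49

Since 11·1 ≡ 1 (mod 5), take x = 5 + 11·((4−5)·1 mod 5) = 5 + 11·4 = 49.
Check: 49 mod 5 = 4, 49 mod 11 = 5.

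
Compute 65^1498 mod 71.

Square-and-reduce mod 71: 65^1≡65, 65^2≡36, 65^4≡18, 65^8≡40, 65^16≡38, 65^32≡24, 65^64≡8, 65^128≡64, 65^256≡49, 65^512≡58, 65^1024≡27.
1498 = 2 + 8 + 16 + 64 + 128 + 256 + 1024, so 65^1498 ≡ 36·40·38·8·64·49·27 ≡ 25 (mod 71).

25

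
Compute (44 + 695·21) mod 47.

695·21 = 14595.
Dividing 14595 by 47 gives quotient 310 and remainder 25.
(44 + 25) mod 47 = 22.

22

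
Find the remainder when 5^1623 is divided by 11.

Square-and-reduce mod 11: 5^1≡5, 5^2≡3, 5^4≡9, 5^8≡4, 5^16≡5, 5^32≡3, 5^64≡9, 5^128≡4, 5^256≡5, 5^512≡3, 5^1024≡9.
1623 = 1 + 2 + 4 + 16 + 64 + 512 + 1024, so 5^1623 ≡ 5·3·9·5·9·3·9 ≡ 4 (mod 11).

4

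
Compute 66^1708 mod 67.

1

Square-and-reduce mod 67: 66^1≡66, 66^2≡1, 66^4≡1, 66^8≡1, 66^16≡1, 66^32≡1, 66^64≡1, 66^128≡1, 66^256≡1, 66^512≡1, 66^1024≡1.
1708 = 4 + 8 + 32 + 128 + 512 + 1024, so 66^1708 ≡ 1·1·1·1·1·1 ≡ 1 (mod 67).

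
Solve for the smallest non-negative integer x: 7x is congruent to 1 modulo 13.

2

The inverse of 7 mod 13 is 2 (since 7·2 = 14 ≡ 1).
Multiplying both sides by 2: x ≡ 2·1 = 2 ≡ 2 (mod 13).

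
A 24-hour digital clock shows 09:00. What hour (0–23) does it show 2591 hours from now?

8

2591 − 107·24 = 23, so 2591 ≡ 23 (mod 24).
(9 + 23) mod 24 = 8.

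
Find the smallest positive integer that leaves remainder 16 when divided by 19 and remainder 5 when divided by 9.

149

x ≡ 5 (mod 9) gives x ∈ {5, 14, 23, 32, 41, 50, 59, 68, …}.
The first of these with x mod 19 = 16 is 149.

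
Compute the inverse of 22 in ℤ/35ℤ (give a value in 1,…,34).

8

22·8 = 176 = 5·35 + 1, so 22⁻¹ ≡ 8 (mod 35).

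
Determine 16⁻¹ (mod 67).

67 = 4·16 + 3
16 = 5·3 + 1
3 = 3·1 + 0
Back-substituting gives 16·21 ≡ 1 (mod 67).

21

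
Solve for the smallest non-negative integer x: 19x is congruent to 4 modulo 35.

26

The inverse of 19 mod 35 is 24 (since 19·24 = 456 ≡ 1).
Multiplying both sides by 24: x ≡ 24·4 = 96 ≡ 26 (mod 35).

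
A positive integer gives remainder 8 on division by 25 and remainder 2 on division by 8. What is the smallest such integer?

58

x ≡ 2 (mod 8) gives x ∈ {2, 10, 18, 26, 34, 42, 50, 58}.
The first of these with x mod 25 = 8 is 58.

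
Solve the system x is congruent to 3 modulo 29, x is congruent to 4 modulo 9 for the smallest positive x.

Since 9·13 ≡ 1 (mod 29), take x = 4 + 9·((3−4)·13 mod 29) = 4 + 9·16 = 148.
Check: 148 mod 29 = 3, 148 mod 9 = 4.

148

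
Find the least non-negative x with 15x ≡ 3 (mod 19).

4

The inverse of 15 mod 19 is 14 (since 15·14 = 210 ≡ 1).
So x ≡ 14·3 = 42 ≡ 4 (mod 19).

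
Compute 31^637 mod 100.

11

Successive squares of 31 mod 100: 31^1≡31, 31^2≡61, 31^4≡21, 31^8≡41, 31^16≡81, 31^32≡61, 31^64≡21, 31^128≡41, 31^256≡81, 31^512≡61.
637 = 1 + 4 + 8 + 16 + 32 + 64 + 512, so 31^637 ≡ 31·21·41·81·61·21·61 ≡ 11 (mod 100).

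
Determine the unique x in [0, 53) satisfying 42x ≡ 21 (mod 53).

The inverse of 42 mod 53 is 24 (since 42·24 = 1008 ≡ 1).
Multiplying both sides by 24: x ≡ 24·21 = 504 ≡ 27 (mod 53).
Check: 42·27 = 1134 = 21·53 + 21.

27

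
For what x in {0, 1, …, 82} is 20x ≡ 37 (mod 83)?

20⁻¹ ≡ 54 (mod 83) because 20·54 = 1080 = 13·83 + 1.
So x ≡ 54·37 = 1998 ≡ 6 (mod 83).

6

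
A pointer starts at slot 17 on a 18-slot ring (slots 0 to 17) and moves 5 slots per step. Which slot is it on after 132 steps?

11

132·5 = 660.
660 = 36·18 + 12, so 660 mod 18 = 12.
(17 + 12) mod 18 = 11.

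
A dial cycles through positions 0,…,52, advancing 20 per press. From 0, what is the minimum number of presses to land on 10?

27

20⁻¹ ≡ 8 (mod 53) because 20·8 = 160 = 3·53 + 1.
Multiplying both sides by 8: x ≡ 8·10 = 80 ≡ 27 (mod 53).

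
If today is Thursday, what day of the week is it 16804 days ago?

Sunday

16804 mod 7 = 4 (since 2400·7 = 16800).
Thursday − 4 days → Sunday.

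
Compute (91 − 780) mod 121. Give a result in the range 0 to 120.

37

780 = 6·121 + 54, so 780 mod 121 = 54.
(91 − 54) mod 121 = 37.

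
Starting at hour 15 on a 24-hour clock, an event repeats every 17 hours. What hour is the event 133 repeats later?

133·17 = 2261.
2261 = 94·24 + 5, so 2261 mod 24 = 5.
(15 + 5) mod 24 = 20.

20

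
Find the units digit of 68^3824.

6

Powers of 8 mod 10 repeat with period 4: 8, 4, 2, 6.
3824 leaves remainder 0 on division by 4, so 68^3824 ends in 6.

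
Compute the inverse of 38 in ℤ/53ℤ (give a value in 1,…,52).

38·7 = 266 = 5·53 + 1, so 38⁻¹ ≡ 7 (mod 53).

7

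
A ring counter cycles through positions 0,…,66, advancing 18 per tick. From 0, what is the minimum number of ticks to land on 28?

18⁻¹ ≡ 41 (mod 67) because 18·41 = 738 = 11·67 + 1.
So x ≡ 41·28 = 1148 ≡ 9 (mod 67).
Check: 18·9 = 162 = 2·67 + 28.

9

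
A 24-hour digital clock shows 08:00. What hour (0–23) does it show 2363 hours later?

19

2363 = 98·24 + 11, so 2363 mod 24 = 11.
(8 + 11) mod 24 = 19.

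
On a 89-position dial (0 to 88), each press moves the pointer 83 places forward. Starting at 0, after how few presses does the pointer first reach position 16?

27

83⁻¹ ≡ 74 (mod 89) because 83·74 = 6142 = 69·89 + 1.
Multiplying both sides by 74: x ≡ 74·16 = 1184 ≡ 27 (mod 89).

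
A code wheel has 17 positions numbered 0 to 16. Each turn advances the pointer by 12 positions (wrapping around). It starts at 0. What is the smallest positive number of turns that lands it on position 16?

7

The inverse of 12 mod 17 is 10 (since 12·10 = 120 ≡ 1).
So x ≡ 10·16 = 160 ≡ 7 (mod 17).
Check: 12·7 = 84 = 4·17 + 16.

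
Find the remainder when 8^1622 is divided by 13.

12

Successive squares of 8 mod 13: 8^1≡8, 8^2≡12, 8^4≡1, 8^8≡1, 8^16≡1, 8^32≡1, 8^64≡1, 8^128≡1, 8^256≡1, 8^512≡1, 8^1024≡1.
1622 = 2 + 4 + 16 + 64 + 512 + 1024, so 8^1622 ≡ 12·1·1·1·1·1 ≡ 12 (mod 13).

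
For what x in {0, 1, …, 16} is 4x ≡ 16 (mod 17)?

4

The inverse of 4 mod 17 is 13 (since 4·13 = 52 ≡ 1).
Multiplying both sides by 13: x ≡ 13·16 = 208 ≡ 4 (mod 17).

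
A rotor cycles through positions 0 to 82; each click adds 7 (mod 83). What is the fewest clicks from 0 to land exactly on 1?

12

83 = 11·7 + 6
7 = 1·6 + 1
6 = 6·1 + 0
Back-substituting gives 7·12 ≡ 1 (mod 83).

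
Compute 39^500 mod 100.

1

Successive squares of 39 mod 100: 39^1≡39, 39^2≡21, 39^4≡41, 39^8≡81, 39^16≡61, 39^32≡21, 39^64≡41, 39^128≡81, 39^256≡61.
Since 500 = 4 + 16 + 32 + 64 + 128 + 256 in binary, 39^500 ≡ 41·61·21·41·81·61 ≡ 1 (mod 100).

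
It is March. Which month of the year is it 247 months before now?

August

247 mod 12 = 7 (since 20·12 = 240).
March − 7 months → August.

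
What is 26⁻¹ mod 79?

79 = 3·26 + 1
26 = 26·1 + 0
Back-substituting gives 26·76 ≡ 1 (mod 79).

76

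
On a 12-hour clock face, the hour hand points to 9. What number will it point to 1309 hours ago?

8

1309 − 109·12 = 1, so 1309 ≡ 1 (mod 12).
9 − 1 → 8 on a 12-hour dial.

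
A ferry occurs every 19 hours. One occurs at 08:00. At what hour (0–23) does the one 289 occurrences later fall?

3

289·19 = 5491.
5491 = 228·24 + 19, so 5491 mod 24 = 19.
(8 + 19) mod 24 = 3.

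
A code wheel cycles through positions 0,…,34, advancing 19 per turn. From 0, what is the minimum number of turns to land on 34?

19⁻¹ ≡ 24 (mod 35) because 19·24 = 456 = 13·35 + 1.
So x ≡ 24·34 = 816 ≡ 11 (mod 35).

11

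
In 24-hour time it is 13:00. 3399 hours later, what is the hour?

3399 − 141·24 = 15, so 3399 ≡ 15 (mod 24).
(13 + 15) mod 24 = 4.

4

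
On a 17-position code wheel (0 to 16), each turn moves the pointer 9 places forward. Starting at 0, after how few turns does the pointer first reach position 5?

9⁻¹ ≡ 2 (mod 17) because 9·2 = 18 = 1·17 + 1.
So x ≡ 2·5 = 10 ≡ 10 (mod 17).

10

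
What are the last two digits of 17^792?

61

Square-and-reduce mod 100: 17^1≡17, 17^2≡89, 17^4≡21, 17^8≡41, 17^16≡81, 17^32≡61, 17^64≡21, 17^128≡41, 17^256≡81, 17^512≡61.
792 = 8 + 16 + 256 + 512, so 17^792 ≡ 41·81·81·61 ≡ 61 (mod 100).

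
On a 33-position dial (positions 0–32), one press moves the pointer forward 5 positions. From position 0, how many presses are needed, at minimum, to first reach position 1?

20

33 = 6·5 + 3
5 = 1·3 + 2
3 = 1·2 + 1
2 = 2·1 + 0
Back-substituting gives 5·20 ≡ 1 (mod 33).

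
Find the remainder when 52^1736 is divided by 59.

Square-and-reduce mod 59: 52^1≡52, 52^2≡49, 52^4≡41, 52^8≡29, 52^16≡15, 52^32≡48, 52^64≡3, 52^128≡9, 52^256≡22, 52^512≡12, 52^1024≡26.
Since 1736 = 8 + 64 + 128 + 512 + 1024 in binary, 52^1736 ≡ 29·3·9·12·26 ≡ 36 (mod 59).

36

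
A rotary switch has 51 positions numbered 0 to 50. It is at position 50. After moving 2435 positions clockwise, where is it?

2435 = 47·51 + 38, so 2435 mod 51 = 38.
(50 + 38) mod 51 = 37.

37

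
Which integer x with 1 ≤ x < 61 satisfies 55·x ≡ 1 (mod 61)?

55·10 = 550 = 9·61 + 1, so 55⁻¹ ≡ 10 (mod 61).

10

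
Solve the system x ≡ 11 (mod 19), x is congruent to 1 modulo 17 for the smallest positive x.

239

Since 17·9 ≡ 1 (mod 19), take x = 1 + 17·((11−1)·9 mod 19) = 1 + 17·14 = 239.
Check: 239 mod 19 = 11, 239 mod 17 = 1.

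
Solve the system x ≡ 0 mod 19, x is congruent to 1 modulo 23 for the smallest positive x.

323

Since 23·5 ≡ 1 (mod 19), take x = 1 + 23·((0−1)·5 mod 19) = 1 + 23·14 = 323.
Check: 323 mod 19 = 0, 323 mod 23 = 1.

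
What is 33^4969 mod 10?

3

The units digit of 33^n cycles with period 4: 3, 9, 7, 1, …
4969 mod 4 = 1, so the last digit matches 3^1 = 3.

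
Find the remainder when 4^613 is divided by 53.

Square-and-reduce mod 53: 4^1≡4, 4^2≡16, 4^4≡44, 4^8≡28, 4^16≡42, 4^32≡15, 4^64≡13, 4^128≡10, 4^256≡47, 4^512≡36.
Since 613 = 1 + 4 + 32 + 64 + 512 in binary, 4^613 ≡ 4·44·15·13·36 ≡ 37 (mod 53).

37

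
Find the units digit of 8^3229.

Last digits of 8^n: 8, 4, 2, 6 (period 4).
3229 leaves remainder 1 on division by 4, so 8^3229 ends in 8.

8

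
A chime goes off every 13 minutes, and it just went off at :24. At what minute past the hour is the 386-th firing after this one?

2

386·13 = 5018.
5018 mod 60 = 38 (since 83·60 = 4980).
(24 + 38) mod 60 = 2.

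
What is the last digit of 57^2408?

Last digits of 7^n: 7, 9, 3, 1 (period 4).
2408 leaves remainder 0 on division by 4, so 57^2408 ends in 1.

1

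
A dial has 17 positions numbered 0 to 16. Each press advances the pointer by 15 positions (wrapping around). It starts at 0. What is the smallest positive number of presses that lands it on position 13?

15⁻¹ ≡ 8 (mod 17) because 15·8 = 120 = 7·17 + 1.
Multiplying both sides by 8: x ≡ 8·13 = 104 ≡ 2 (mod 17).

2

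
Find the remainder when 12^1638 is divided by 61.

20

Square-and-reduce mod 61: 12^1≡12, 12^2≡22, 12^4≡57, 12^8≡16, 12^16≡12, 12^32≡22, 12^64≡57, 12^128≡16, 12^256≡12, 12^512≡22, 12^1024≡57.
Since 1638 = 2 + 4 + 32 + 64 + 512 + 1024 in binary, 12^1638 ≡ 22·57·22·57·22·57 ≡ 20 (mod 61).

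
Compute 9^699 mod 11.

Square-and-reduce mod 11: 9^1≡9, 9^2≡4, 9^4≡5, 9^8≡3, 9^16≡9, 9^32≡4, 9^64≡5, 9^128≡3, 9^256≡9, 9^512≡4.
Since 699 = 1 + 2 + 8 + 16 + 32 + 128 + 512 in binary, 9^699 ≡ 9·4·3·9·4·3·4 ≡ 5 (mod 11).

5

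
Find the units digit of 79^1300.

Last digits of 9^n: 9, 1 (period 2).
1300 leaves remainder 0 on division by 2, so 79^1300 ends in 1.

1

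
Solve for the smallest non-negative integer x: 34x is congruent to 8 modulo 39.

The inverse of 34 mod 39 is 31 (since 34·31 = 1054 ≡ 1).
So x ≡ 31·8 = 248 ≡ 14 (mod 39).
Check: 34·14 = 476 = 12·39 + 8.

14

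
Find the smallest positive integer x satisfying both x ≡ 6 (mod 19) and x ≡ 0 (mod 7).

x ≡ 0 (mod 7) gives x ∈ {0, 7, 14, 21, 28, 35, 42, 49, …}.
The first of these with x mod 19 = 6 is 63.

63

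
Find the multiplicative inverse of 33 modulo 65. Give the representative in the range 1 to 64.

2

33·2 = 66 = 1·65 + 1, so 33⁻¹ ≡ 2 (mod 65).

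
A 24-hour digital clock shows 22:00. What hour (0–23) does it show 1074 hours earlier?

Dividing 1074 by 24 gives quotient 44 and remainder 18.
(22 − 18) mod 24 = 4.

4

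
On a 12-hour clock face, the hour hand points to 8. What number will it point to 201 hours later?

201 mod 12 = 9 (since 16·12 = 192).
8 + 9 → 5 on a 12-hour dial.

5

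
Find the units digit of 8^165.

Powers of 8 mod 10 repeat with period 4: 8, 4, 2, 6.
165 mod 4 = 1, so the last digit matches 8^1 = 8.

8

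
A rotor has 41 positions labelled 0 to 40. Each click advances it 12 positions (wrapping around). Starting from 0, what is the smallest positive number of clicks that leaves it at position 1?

24

12·24 = 288 = 7·41 + 1, so 12⁻¹ ≡ 24 (mod 41).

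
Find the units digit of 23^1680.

Powers of 3 mod 10 repeat with period 4: 3, 9, 7, 1.
1680 leaves remainder 0 on division by 4, so 23^1680 ends in 1.

1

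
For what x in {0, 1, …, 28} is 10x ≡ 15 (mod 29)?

16

10⁻¹ ≡ 3 (mod 29) because 10·3 = 30 = 1·29 + 1.
So x ≡ 3·15 = 45 ≡ 16 (mod 29).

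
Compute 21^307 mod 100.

Square-and-reduce mod 100: 21^1≡21, 21^2≡41, 21^4≡81, 21^8≡61, 21^16≡21, 21^32≡41, 21^64≡81, 21^128≡61, 21^256≡21.
Since 307 = 1 + 2 + 16 + 32 + 256 in binary, 21^307 ≡ 21·41·21·41·21 ≡ 41 (mod 100).

41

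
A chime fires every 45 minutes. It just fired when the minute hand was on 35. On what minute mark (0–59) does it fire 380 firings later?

35

380·45 = 17100.
17100 = 285·60 + 0, so 17100 mod 60 = 0.
(35 + 0) mod 60 = 35.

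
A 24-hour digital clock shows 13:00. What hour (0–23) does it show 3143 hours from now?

12

Dividing 3143 by 24 gives quotient 130 and remainder 23.
(13 + 23) mod 24 = 12.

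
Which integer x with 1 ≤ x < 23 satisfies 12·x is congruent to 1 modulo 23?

12·2 = 24 = 1·23 + 1, so 12⁻¹ ≡ 2 (mod 23).

2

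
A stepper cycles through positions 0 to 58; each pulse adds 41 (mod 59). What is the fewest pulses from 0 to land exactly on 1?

36

41·36 = 1476 = 25·59 + 1, so 41⁻¹ ≡ 36 (mod 59).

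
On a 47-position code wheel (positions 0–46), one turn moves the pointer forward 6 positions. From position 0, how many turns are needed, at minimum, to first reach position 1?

8

6·8 = 48 = 1·47 + 1, so 6⁻¹ ≡ 8 (mod 47).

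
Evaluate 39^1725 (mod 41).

9

Successive squares of 39 mod 41: 39^1≡39, 39^2≡4, 39^4≡16, 39^8≡10, 39^16≡18, 39^32≡37, 39^64≡16, 39^128≡10, 39^256≡18, 39^512≡37, 39^1024≡16.
1725 = 1 + 4 + 8 + 16 + 32 + 128 + 512 + 1024, so 39^1725 ≡ 39·16·10·18·37·10·37·16 ≡ 9 (mod 41).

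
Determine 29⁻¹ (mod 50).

29·19 = 551 = 11·50 + 1, so 29⁻¹ ≡ 19 (mod 50).

19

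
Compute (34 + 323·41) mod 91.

323·41 = 13243.
13243 = 145·91 + 48, so 13243 mod 91 = 48.
(34 + 48) mod 91 = 82.

82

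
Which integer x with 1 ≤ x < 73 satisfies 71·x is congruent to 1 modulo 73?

73 = 1·71 + 2
71 = 35·2 + 1
2 = 2·1 + 0
Back-substituting gives 71·36 ≡ 1 (mod 73).

36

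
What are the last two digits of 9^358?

21

By repeated squaring mod 100: 9^1≡9, 9^2≡81, 9^4≡61, 9^8≡21, 9^16≡41, 9^32≡81, 9^64≡61, 9^128≡21, 9^256≡41.
358 = 2 + 4 + 32 + 64 + 256, so 9^358 ≡ 81·61·81·61·41 ≡ 21 (mod 100).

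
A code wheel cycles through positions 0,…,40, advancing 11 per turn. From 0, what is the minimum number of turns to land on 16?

35

11⁻¹ ≡ 15 (mod 41) because 11·15 = 165 = 4·41 + 1.
Multiplying both sides by 15: x ≡ 15·16 = 240 ≡ 35 (mod 41).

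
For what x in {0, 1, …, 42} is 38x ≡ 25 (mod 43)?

38⁻¹ ≡ 17 (mod 43) because 38·17 = 646 = 15·43 + 1.
Multiplying both sides by 17: x ≡ 17·25 = 425 ≡ 38 (mod 43).
Check: 38·38 = 1444 = 33·43 + 25.

38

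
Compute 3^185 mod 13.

9

Square-and-reduce mod 13: 3^1≡3, 3^2≡9, 3^4≡3, 3^8≡9, 3^16≡3, 3^32≡9, 3^64≡3, 3^128≡9.
185 = 1 + 8 + 16 + 32 + 128, so 3^185 ≡ 3·9·3·9·9 ≡ 9 (mod 13).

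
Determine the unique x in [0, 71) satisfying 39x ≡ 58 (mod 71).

47

39⁻¹ ≡ 51 (mod 71) because 39·51 = 1989 = 28·71 + 1.
Multiplying both sides by 51: x ≡ 51·58 = 2958 ≡ 47 (mod 71).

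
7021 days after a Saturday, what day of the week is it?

Saturday

Dividing 7021 by 7 gives quotient 1003 and remainder 0.
Saturday + 0 days → Saturday.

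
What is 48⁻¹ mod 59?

59 = 1·48 + 11
48 = 4·11 + 4
11 = 2·4 + 3
4 = 1·3 + 1
3 = 3·1 + 0
Back-substituting gives 48·16 ≡ 1 (mod 59).

16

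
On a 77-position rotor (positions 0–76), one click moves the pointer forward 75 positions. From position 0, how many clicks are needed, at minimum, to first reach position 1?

38

75·38 = 2850 = 37·77 + 1, so 75⁻¹ ≡ 38 (mod 77).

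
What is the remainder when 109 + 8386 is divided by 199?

137

8386 = 42·199 + 28, so 8386 mod 199 = 28.
(109 + 28) mod 199 = 137.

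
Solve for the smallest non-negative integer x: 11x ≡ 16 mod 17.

11⁻¹ ≡ 14 (mod 17) because 11·14 = 154 = 9·17 + 1.
So x ≡ 14·16 = 224 ≡ 3 (mod 17).

3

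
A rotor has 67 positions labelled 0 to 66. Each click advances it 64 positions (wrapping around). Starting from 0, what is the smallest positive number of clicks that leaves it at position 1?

22

67 = 1·64 + 3
64 = 21·3 + 1
3 = 3·1 + 0
Back-substituting gives 64·22 ≡ 1 (mod 67).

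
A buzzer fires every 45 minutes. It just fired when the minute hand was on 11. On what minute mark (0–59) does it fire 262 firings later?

41

262·45 = 11790.
11790 mod 60 = 30 (since 196·60 = 11760).
(11 + 30) mod 60 = 41.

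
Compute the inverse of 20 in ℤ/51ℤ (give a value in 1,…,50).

20·23 = 460 = 9·51 + 1, so 20⁻¹ ≡ 23 (mod 51).

23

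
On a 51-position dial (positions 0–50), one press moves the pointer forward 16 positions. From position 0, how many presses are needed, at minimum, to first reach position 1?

51 = 3·16 + 3
16 = 5·3 + 1
3 = 3·1 + 0
Back-substituting gives 16·16 ≡ 1 (mod 51).

16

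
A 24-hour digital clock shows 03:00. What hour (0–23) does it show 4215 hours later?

18

4215 mod 24 = 15 (since 175·24 = 4200).
(3 + 15) mod 24 = 18.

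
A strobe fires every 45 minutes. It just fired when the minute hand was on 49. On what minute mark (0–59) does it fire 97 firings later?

34

97·45 = 4365.
4365 = 72·60 + 45, so 4365 mod 60 = 45.
(49 + 45) mod 60 = 34.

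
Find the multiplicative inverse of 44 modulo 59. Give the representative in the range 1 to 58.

55

44·55 = 2420 = 41·59 + 1, so 44⁻¹ ≡ 55 (mod 59).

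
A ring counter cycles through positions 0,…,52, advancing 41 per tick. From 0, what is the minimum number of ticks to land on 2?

41⁻¹ ≡ 22 (mod 53) because 41·22 = 902 = 17·53 + 1.
So x ≡ 22·2 = 44 ≡ 44 (mod 53).

44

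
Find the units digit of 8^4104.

6

Powers of 8 mod 10 repeat with period 4: 8, 4, 2, 6.
4104 mod 4 = 0, so the last digit matches 8^4 = 6.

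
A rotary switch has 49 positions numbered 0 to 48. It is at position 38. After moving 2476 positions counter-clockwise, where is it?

12

2476 mod 49 = 26 (since 50·49 = 2450).
(38 − 26) mod 49 = 12.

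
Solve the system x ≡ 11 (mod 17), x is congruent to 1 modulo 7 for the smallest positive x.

Since 7·5 ≡ 1 (mod 17), take x = 1 + 7·((11−1)·5 mod 17) = 1 + 7·16 = 113.
Check: 113 mod 17 = 11, 113 mod 7 = 1.

113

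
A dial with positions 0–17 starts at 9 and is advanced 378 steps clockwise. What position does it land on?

378 mod 18 = 0 (since 21·18 = 378).
(9 + 0) mod 18 = 9.

9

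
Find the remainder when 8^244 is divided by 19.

Square-and-reduce mod 19: 8^1≡8, 8^2≡7, 8^4≡11, 8^8≡7, 8^16≡11, 8^32≡7, 8^64≡11, 8^128≡7.
244 = 4 + 16 + 32 + 64 + 128, so 8^244 ≡ 11·11·7·11·7 ≡ 11 (mod 19).

11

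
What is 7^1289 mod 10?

Last digits of 7^n: 7, 9, 3, 1 (period 4).
1289 leaves remainder 1 on division by 4, so 7^1289 ends in 7.

7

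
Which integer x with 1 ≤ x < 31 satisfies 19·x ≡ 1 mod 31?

18

19·18 = 342 = 11·31 + 1, so 19⁻¹ ≡ 18 (mod 31).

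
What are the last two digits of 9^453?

29

Successive squares of 9 mod 100: 9^1≡9, 9^2≡81, 9^4≡61, 9^8≡21, 9^16≡41, 9^32≡81, 9^64≡61, 9^128≡21, 9^256≡41.
Since 453 = 1 + 4 + 64 + 128 + 256 in binary, 9^453 ≡ 9·61·61·21·41 ≡ 29 (mod 100).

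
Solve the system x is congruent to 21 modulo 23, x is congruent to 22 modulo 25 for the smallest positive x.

Since 25·12 ≡ 1 (mod 23), take x = 22 + 25·((21−22)·12 mod 23) = 22 + 25·11 = 297.
Check: 297 mod 23 = 21, 297 mod 25 = 22.

297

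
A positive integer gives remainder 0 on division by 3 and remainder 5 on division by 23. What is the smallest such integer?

51

Since 23·2 ≡ 1 (mod 3), take x = 5 + 23·((0−5)·2 mod 3) = 5 + 23·2 = 51.
Check: 51 mod 3 = 0, 51 mod 23 = 5.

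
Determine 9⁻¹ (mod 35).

4

35 = 3·9 + 8
9 = 1·8 + 1
8 = 8·1 + 0
Back-substituting gives 9·4 ≡ 1 (mod 35).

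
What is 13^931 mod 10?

Powers of 3 mod 10 repeat with period 4: 3, 9, 7, 1.
931 mod 4 = 3, so the last digit matches 3^3 = 7.

7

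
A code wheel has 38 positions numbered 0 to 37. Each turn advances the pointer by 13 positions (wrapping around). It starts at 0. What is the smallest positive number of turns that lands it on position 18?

16

The inverse of 13 mod 38 is 3 (since 13·3 = 39 ≡ 1).
So x ≡ 3·18 = 54 ≡ 16 (mod 38).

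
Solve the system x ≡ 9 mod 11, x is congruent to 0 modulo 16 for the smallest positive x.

Since 16·9 ≡ 1 (mod 11), take x = 0 + 16·((9−0)·9 mod 11) = 0 + 16·4 = 64.
Check: 64 mod 11 = 9, 64 mod 16 = 0.

64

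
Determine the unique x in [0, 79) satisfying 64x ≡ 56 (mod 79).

The inverse of 64 mod 79 is 21 (since 64·21 = 1344 ≡ 1).
Multiplying both sides by 21: x ≡ 21·56 = 1176 ≡ 70 (mod 79).
Check: 64·70 = 4480 = 56·79 + 56.

70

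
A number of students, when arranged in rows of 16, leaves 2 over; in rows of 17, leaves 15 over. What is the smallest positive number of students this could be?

66

Since 17·1 ≡ 1 (mod 16), take x = 15 + 17·((2−15)·1 mod 16) = 15 + 17·3 = 66.
Check: 66 mod 16 = 2, 66 mod 17 = 15.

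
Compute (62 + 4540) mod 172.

130

4540 mod 172 = 68 (since 26·172 = 4472).
(62 + 68) mod 172 = 130.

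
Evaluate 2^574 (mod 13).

By repeated squaring mod 13: 2^1≡2, 2^2≡4, 2^4≡3, 2^8≡9, 2^16≡3, 2^32≡9, 2^64≡3, 2^128≡9, 2^256≡3, 2^512≡9.
Since 574 = 2 + 4 + 8 + 16 + 32 + 512 in binary, 2^574 ≡ 4·3·9·3·9·9 ≡ 10 (mod 13).

10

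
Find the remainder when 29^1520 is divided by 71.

Square-and-reduce mod 71: 29^1≡29, 29^2≡60, 29^4≡50, 29^8≡15, 29^16≡12, 29^32≡2, 29^64≡4, 29^128≡16, 29^256≡43, 29^512≡3, 29^1024≡9.
1520 = 16 + 32 + 64 + 128 + 256 + 1024, so 29^1520 ≡ 12·2·4·16·43·9 ≡ 20 (mod 71).

20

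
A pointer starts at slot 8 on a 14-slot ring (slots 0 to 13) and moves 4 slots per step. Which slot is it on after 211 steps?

12

211·4 = 844.
844 − 60·14 = 4, so 844 ≡ 4 (mod 14).
(8 + 4) mod 14 = 12.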